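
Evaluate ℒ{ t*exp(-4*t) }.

(s + 4)^(-2)

L{e^(-4t)} = 1/(s + 4).
Then apply L{t·g(t)} = -d/ds[G(s)] with G(s) = 1/(s + 4):
differentiating 1 time and applying the sign gives (s + 4)^(-2).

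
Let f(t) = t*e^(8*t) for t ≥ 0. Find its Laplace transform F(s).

L{e^(8t)} = 1/(s - 8).
Then apply L{t·g(t)} = -d/ds[G(s)] with G(s) = 1/(s - 8):
differentiating 1 time and applying the sign gives (s - 8)^(-2).

F(s) = (s - 8)^(-2)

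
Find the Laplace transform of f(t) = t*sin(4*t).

8*s/(s^2 + 16)^2

L{sin(4t)} = 4/(s^2 + 16).
Then apply L{t·g(t)} = -d/ds[H(s)] with H(s) = 4/(s^2 + 16):
differentiating 1 time and applying the sign gives 8*s/(s^2 + 16)^2.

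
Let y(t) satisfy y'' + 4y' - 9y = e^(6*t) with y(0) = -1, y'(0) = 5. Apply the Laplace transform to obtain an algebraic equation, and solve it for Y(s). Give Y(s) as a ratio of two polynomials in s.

Apply the Laplace transform to the equation.
The derivative rules (L{y''} = s^2 Y - s·y(0) - y'(0) and L{y'} = sY - y(0), with y(0) = -1, y'(0) = 5) turn the left side into (s^2 + 4*s - 9)Y - (-s + 1).
The right side is L{e^(6*t)} = 1/(s - 6).
So (s^2 + 4*s - 9)Y = 1/(s - 6) + (-s + 1).
Isolate Y and clear denominators.

Y(s) = (-s^2 + 7*s - 5)/(s^3 - 2*s^2 - 33*s + 54)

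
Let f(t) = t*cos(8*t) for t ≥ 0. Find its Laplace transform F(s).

L{cos(8t)} = s/(s^2 + 64).
Then apply L{t·g(t)} = -d/ds[G(s)] with G(s) = s/(s^2 + 64):
differentiating 1 time and applying the sign gives (s - 8)*(s + 8)/(s^2 + 64)^2.

F(s) = (s - 8)*(s + 8)/(s^2 + 64)^2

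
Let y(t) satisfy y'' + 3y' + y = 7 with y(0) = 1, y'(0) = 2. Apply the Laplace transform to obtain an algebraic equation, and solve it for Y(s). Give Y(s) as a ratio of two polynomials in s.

Y(s) = (s^2 + 5*s + 7)/(s^3 + 3*s^2 + s)

Apply the Laplace transform to the equation.
Using L{y''} = s^2 Y - s·y(0) - y'(0) and L{y'} = sY - y(0), with y(0) = 1, y'(0) = 2, the left side becomes (s^2 + 3*s + 1)Y - (s + 5).
The right side is L{7} = 7/s.
So (s^2 + 3*s + 1)Y = 7/s + (s + 5).
Divide through and combine into a single rational function.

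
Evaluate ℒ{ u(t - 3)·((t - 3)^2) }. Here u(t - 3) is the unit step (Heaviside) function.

2*exp(-3*s)/s^3

By the second shifting theorem, L{u(t - c)·g(t - c)} = e^(-cs)·G(s) with c = 3 and G(s) = L{g(t)}.
L{t^2} = 2!/s^3 = 2/s^3.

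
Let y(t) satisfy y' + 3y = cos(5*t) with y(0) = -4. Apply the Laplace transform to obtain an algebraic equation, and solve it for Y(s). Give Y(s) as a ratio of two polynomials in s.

Y(s) = (-4*s^2 + s - 100)/(s^3 + 3*s^2 + 25*s + 75)

Laplace-transform each side.
The derivative rules (L{y'} = sY - y(0) = sY - (-4)) turn the left side into (s + 3)Y - (-4).
The right side is L{cos(5*t)} = s/(s^2 + 25).
So (s + 3)Y = s/(s^2 + 25) + (-4).
Solve for Y(s) and write it as one ratio of polynomials.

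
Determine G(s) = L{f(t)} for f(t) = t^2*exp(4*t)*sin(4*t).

G(s) = 8*(3*s^2 - 24*s + 32)/(s^2 - 8*s + 32)^3

L{sin(4t)} = 4/(s^2 + 16).
Multiplying by e^(4t) shifts s → s - 4, so L{exp(4*t)*sin(4*t)} = 4/((s - 4)^2 + 16).
Then apply L{t^2·g(t)} = (-1)^2 d^2/ds^2[H(s)] with H(s) = 4/((s - 4)^2 + 16):
differentiating 2 times and applying the sign gives 8*(3*s^2 - 24*s + 32)/(s^2 - 8*s + 32)^3.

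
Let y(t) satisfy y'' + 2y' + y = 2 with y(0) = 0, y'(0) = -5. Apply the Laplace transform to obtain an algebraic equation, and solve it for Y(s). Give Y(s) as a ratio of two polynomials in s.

Take the Laplace transform of both sides.
With L{y''} = s^2 Y - s·y(0) - y'(0) and L{y'} = sY - y(0), with y(0) = 0, y'(0) = -5: the LHS transforms to (s^2 + 2*s + 1)Y - (-5).
The right side is L{2} = 2/s.
So (s^2 + 2*s + 1)Y = 2/s + (-5).
Divide through and combine into a single rational function.

Y(s) = (-5*s + 2)/(s^3 + 2*s^2 + s)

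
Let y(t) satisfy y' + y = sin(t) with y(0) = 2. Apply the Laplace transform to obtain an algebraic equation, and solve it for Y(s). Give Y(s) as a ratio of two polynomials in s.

Apply the Laplace transform to the equation.
Using L{y'} = sY - y(0) = sY - 2, the left side becomes (s + 1)Y - (2).
The right side is L{sin(t)} = 1/(s^2 + 1).
So (s + 1)Y = 1/(s^2 + 1) + (2).
Solve for Y(s) and write it as one ratio of polynomials.

Y(s) = (2*s^2 + 3)/(s^3 + s^2 + s + 1)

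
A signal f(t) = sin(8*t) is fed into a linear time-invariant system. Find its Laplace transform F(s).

L{sin(8t)} = 8/(s^2 + 64).

F(s) = 8/(s^2 + 64)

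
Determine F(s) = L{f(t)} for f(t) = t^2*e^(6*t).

F(s) = 2/(s - 6)^3

L{e^(6t)} = 1/(s - 6).
Then apply L{t^2·g(t)} = (-1)^2 d^2/ds^2[G(s)] with G(s) = 1/(s - 6):
differentiating 2 times and applying the sign gives 2/(s - 6)^3.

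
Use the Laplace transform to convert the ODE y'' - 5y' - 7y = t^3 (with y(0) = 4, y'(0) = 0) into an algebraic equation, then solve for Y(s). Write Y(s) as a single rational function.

Y(s) = (4*s^5 - 20*s^4 + 6)/(s^6 - 5*s^5 - 7*s^4)

Apply the Laplace transform to the equation.
With L{y''} = s^2 Y - s·y(0) - y'(0) and L{y'} = sY - y(0), with y(0) = 4, y'(0) = 0: the LHS transforms to (s^2 - 5*s - 7)Y - (4*s - 20).
The right side is L{t^3} = 6/s^4.
So (s^2 - 5*s - 7)Y = 6/s^4 + (4*s - 20).
Divide through and combine into a single rational function.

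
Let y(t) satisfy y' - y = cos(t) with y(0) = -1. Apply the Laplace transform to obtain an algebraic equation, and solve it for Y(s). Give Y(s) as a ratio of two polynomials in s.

Laplace-transform each side.
Using L{y'} = sY - y(0) = sY - (-1), the left side becomes (s - 1)Y - (-1).
The right side is L{cos(t)} = s/(s^2 + 1).
So (s - 1)Y = s/(s^2 + 1) + (-1).
Divide through and combine into a single rational function.

Y(s) = (-s^2 + s - 1)/(s^3 - s^2 + s - 1)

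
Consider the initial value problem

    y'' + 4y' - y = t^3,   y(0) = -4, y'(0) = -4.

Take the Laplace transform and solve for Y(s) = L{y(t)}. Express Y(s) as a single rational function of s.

Y(s) = (-4*s^5 - 20*s^4 + 6)/(s^6 + 4*s^5 - s^4)

Transform both sides with L{·}.
Using L{y''} = s^2 Y - s·y(0) - y'(0) and L{y'} = sY - y(0), with y(0) = -4, y'(0) = -4, the left side becomes (s^2 + 4*s - 1)Y - (-4*s - 20).
The right side is L{t^3} = 6/s^4.
So (s^2 + 4*s - 1)Y = 6/s^4 + (-4*s - 20).
Divide through and combine into a single rational function.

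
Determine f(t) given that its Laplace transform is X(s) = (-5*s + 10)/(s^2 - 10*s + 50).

f(t) = -3*exp(5*t)*sin(5*t) - 5*exp(5*t)*cos(5*t)

Complete the square in the denominator: s^2 - 10*s + 50 = (s - 5)^2 + 5^2.
Split the numerator to match: -5*s + 10 = -5·(s - 5) - 3·5.
Invert each term: -5·(s - 5)/((s - 5)^2 + 25) ↔ -5e^(5t)cos(5t); -3·5/((s - 5)^2 + 25) ↔ -3e^(5t)sin(5t).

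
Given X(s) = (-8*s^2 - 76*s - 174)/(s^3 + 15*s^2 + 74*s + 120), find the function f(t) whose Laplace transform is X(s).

f(t) = exp(-4*t) - 6*exp(-5*t) - 3*exp(-6*t)

Factor the denominator: s^3 + 15*s^2 + 74*s + 120 = (s + 4)*(s + 5)*(s + 6).
Partial fraction decomposition gives [-3/(s + 6)] + [1/(s + 4)] + [-6/(s + 5)].
Invert each term: -3/(s + 6) ↔ -3e^(-6t); 1/(s + 4) ↔ e^(-4t); -6/(s + 5) ↔ -6e^(-5t).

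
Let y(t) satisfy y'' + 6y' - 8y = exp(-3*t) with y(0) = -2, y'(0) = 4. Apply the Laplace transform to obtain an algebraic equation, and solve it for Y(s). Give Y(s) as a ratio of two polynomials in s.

Laplace-transform each side.
With L{y''} = s^2 Y - s·y(0) - y'(0) and L{y'} = sY - y(0), with y(0) = -2, y'(0) = 4: the LHS transforms to (s^2 + 6*s - 8)Y - (-2*s - 8).
The right side is L{exp(-3*t)} = 1/(s + 3).
So (s^2 + 6*s - 8)Y = 1/(s + 3) + (-2*s - 8).
Solve for Y(s) and write it as one ratio of polynomials.

Y(s) = (-2*s^2 - 14*s - 23)/(s^3 + 9*s^2 + 10*s - 24)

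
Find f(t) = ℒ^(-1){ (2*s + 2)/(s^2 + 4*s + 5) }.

f(t) = -2*exp(-2*t)*sin(t) + 2*exp(-2*t)*cos(t)

Complete the square in the denominator: s^2 + 4*s + 5 = (s + 2)^2 + 1^2.
Split the numerator to match: 2*s + 2 = 2·(s + 2) - 2·1.
Invert each term: 2·(s + 2)/((s + 2)^2 + 1) ↔ 2e^(-2t)cos(t); -2·1/((s + 2)^2 + 1) ↔ -2e^(-2t)sin(t).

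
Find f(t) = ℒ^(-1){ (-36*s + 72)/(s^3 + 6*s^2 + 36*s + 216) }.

Factor the denominator: s^3 + 6*s^2 + 36*s + 216 = (s + 6)*(s^2 + 36).
Partial fraction decomposition gives [4/(s + 6)] + [-4*s/(s^2 + 36)] + [-12/(s^2 + 36)].
Invert each term: 4/(s + 6) ↔ 4e^(-6t); -4·s/(s^2 + 36) ↔ -4cos(6t); -2·6/(s^2 + 36) ↔ -2sin(6t).

f(t) = -2*sin(6*t) - 4*cos(6*t) + 4*exp(-6*t)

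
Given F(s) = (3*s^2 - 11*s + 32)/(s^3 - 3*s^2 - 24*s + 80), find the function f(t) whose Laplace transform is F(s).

Factor the denominator: s^3 - 3*s^2 - 24*s + 80 = (s - 4)^2*(s + 5).
Partial fraction decomposition gives [1/(s - 4)] + [4/(s - 4)^2] + [2/(s + 5)].
Invert each term: 1/(s - 4) ↔ e^(4t); 4/(s - 4)^2 ↔ 4t·e^(4t); 2/(s + 5) ↔ 2e^(-5t).

f(t) = 4*t*exp(4*t) + exp(4*t) + 2*exp(-5*t)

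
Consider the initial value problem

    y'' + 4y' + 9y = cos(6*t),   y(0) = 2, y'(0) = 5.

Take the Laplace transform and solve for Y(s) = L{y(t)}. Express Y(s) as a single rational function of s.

Take the Laplace transform of both sides.
With L{y''} = s^2 Y - s·y(0) - y'(0) and L{y'} = sY - y(0), with y(0) = 2, y'(0) = 5: the LHS transforms to (s^2 + 4*s + 9)Y - (2*s + 13).
The right side is L{cos(6*t)} = s/(s^2 + 36).
So (s^2 + 4*s + 9)Y = s/(s^2 + 36) + (2*s + 13).
Isolate Y and clear denominators.

Y(s) = (2*s^3 + 13*s^2 + 73*s + 468)/(s^4 + 4*s^3 + 45*s^2 + 144*s + 324)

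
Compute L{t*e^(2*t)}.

L{e^(2t)} = 1/(s - 2).
Then apply L{t·g(t)} = -d/ds[G(s)] with G(s) = 1/(s - 2):
differentiating 1 time and applying the sign gives (s - 2)^(-2).

(s - 2)^(-2)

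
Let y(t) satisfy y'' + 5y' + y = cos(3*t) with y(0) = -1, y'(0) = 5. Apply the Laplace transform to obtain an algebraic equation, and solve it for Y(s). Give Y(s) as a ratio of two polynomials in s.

Y(s) = (-s^3 - 8*s)/(s^4 + 5*s^3 + 10*s^2 + 45*s + 9)

Laplace-transform each side.
With L{y''} = s^2 Y - s·y(0) - y'(0) and L{y'} = sY - y(0), with y(0) = -1, y'(0) = 5: the LHS transforms to (s^2 + 5*s + 1)Y - (-s).
The right side is L{cos(3*t)} = s/(s^2 + 9).
So (s^2 + 5*s + 1)Y = s/(s^2 + 9) + (-s).
Solve for Y(s) and write it as one ratio of polynomials.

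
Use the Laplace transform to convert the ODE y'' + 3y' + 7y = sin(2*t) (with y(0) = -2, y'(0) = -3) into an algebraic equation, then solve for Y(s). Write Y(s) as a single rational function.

Y(s) = (-2*s^3 - 9*s^2 - 8*s - 34)/(s^4 + 3*s^3 + 11*s^2 + 12*s + 28)

Apply the Laplace transform to the equation.
The derivative rules (L{y''} = s^2 Y - s·y(0) - y'(0) and L{y'} = sY - y(0), with y(0) = -2, y'(0) = -3) turn the left side into (s^2 + 3*s + 7)Y - (-2*s - 9).
The right side is L{sin(2*t)} = 2/(s^2 + 4).
So (s^2 + 3*s + 7)Y = 2/(s^2 + 4) + (-2*s - 9).
Solve for Y(s) and write it as one ratio of polynomials.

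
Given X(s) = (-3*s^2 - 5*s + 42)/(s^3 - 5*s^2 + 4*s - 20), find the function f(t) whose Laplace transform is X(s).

f(t) = -2*exp(5*t) - 5*sin(2*t) - cos(2*t)

Factor the denominator: s^3 - 5*s^2 + 4*s - 20 = (s - 5)*(s^2 + 4).
Partial fraction decomposition gives [-2/(s - 5)] + [-s/(s^2 + 4)] + [-10/(s^2 + 4)].
Invert each term: -2/(s - 5) ↔ -2e^(5t); -1·s/(s^2 + 4) ↔ -cos(2t); -5·2/(s^2 + 4) ↔ -5sin(2t).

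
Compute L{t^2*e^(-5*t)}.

L{e^(-5t)} = 1/(s + 5).
Then apply L{t^2·g(t)} = (-1)^2 d^2/ds^2[G(s)] with G(s) = 1/(s + 5):
differentiating 2 times and applying the sign gives 2/(s + 5)^3.

2/(s + 5)^3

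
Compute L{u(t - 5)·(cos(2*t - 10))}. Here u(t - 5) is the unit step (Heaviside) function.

s*exp(-5*s)/(s^2 + 4)

By the second shifting theorem, L{u(t - c)·g(t - c)} = e^(-cs)·G(s) with c = 5 and G(s) = L{g(t)}.
L{cos(2t)} = s/(s^2 + 4).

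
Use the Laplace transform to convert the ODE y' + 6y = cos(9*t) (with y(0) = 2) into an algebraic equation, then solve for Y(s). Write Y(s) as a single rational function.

Transform both sides with L{·}.
The derivative rules (L{y'} = sY - y(0) = sY - 2) turn the left side into (s + 6)Y - (2).
The right side is L{cos(9*t)} = s/(s^2 + 81).
So (s + 6)Y = s/(s^2 + 81) + (2).
Isolate Y and clear denominators.

Y(s) = (2*s^2 + s + 162)/(s^3 + 6*s^2 + 81*s + 486)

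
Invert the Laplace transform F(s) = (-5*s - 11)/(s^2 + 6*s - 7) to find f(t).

f(t) = -2*exp(t) - 3*exp(-7*t)

Factor the denominator: s^2 + 6*s - 7 = (s - 1)*(s + 7).
Partial fraction decomposition gives [-2/(s - 1)] + [-3/(s + 7)].
Invert each term: -2/(s - 1) ↔ -2e^(t); -3/(s + 7) ↔ -3e^(-7t).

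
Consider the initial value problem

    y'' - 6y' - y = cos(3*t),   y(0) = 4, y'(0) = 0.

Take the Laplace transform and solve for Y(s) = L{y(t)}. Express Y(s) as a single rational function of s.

Y(s) = (4*s^3 - 24*s^2 + 37*s - 216)/(s^4 - 6*s^3 + 8*s^2 - 54*s - 9)

Apply the Laplace transform to the equation.
With L{y''} = s^2 Y - s·y(0) - y'(0) and L{y'} = sY - y(0), with y(0) = 4, y'(0) = 0: the LHS transforms to (s^2 - 6*s - 1)Y - (4*s - 24).
The right side is L{cos(3*t)} = s/(s^2 + 9).
So (s^2 - 6*s - 1)Y = s/(s^2 + 9) + (4*s - 24).
Solve for Y(s) and write it as one ratio of polynomials.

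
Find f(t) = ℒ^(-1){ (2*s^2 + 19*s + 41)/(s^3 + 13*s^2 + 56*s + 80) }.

Factor the denominator: s^3 + 13*s^2 + 56*s + 80 = (s + 4)^2*(s + 5).
Partial fraction decomposition gives [6/(s + 4)] + [-3/(s + 4)^2] + [-4/(s + 5)].
Invert each term: 6/(s + 4) ↔ 6e^(-4t); -3/(s + 4)^2 ↔ -3t·e^(-4t); -4/(s + 5) ↔ -4e^(-5t).

f(t) = -3*t*exp(-4*t) + 6*exp(-4*t) - 4*exp(-5*t)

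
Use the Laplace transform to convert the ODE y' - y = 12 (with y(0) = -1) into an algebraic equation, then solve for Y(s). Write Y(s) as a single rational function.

Y(s) = (-s + 12)/(s^2 - s)

Take the Laplace transform of both sides.
The derivative rules (L{y'} = sY - y(0) = sY - (-1)) turn the left side into (s - 1)Y - (-1).
The right side is L{12} = 12/s.
So (s - 1)Y = 12/s + (-1).
Solve for Y(s) and write it as one ratio of polynomials.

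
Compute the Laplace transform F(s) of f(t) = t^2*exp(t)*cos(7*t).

L{cos(7t)} = s/(s^2 + 49).
Multiplying by e^(t) shifts s → s - 1, so L{exp(t)*cos(7*t)} = (s - 1)/((s - 1)^2 + 49).
Then apply L{t^2·g(t)} = (-1)^2 d^2/ds^2[G(s)] with G(s) = (s - 1)/((s - 1)^2 + 49):
differentiating 2 times and applying the sign gives 2*(s - 1)*(s^2 - 2*s - 146)/(s^2 - 2*s + 50)^3.

F(s) = 2*(s - 1)*(s^2 - 2*s - 146)/(s^2 - 2*s + 50)^3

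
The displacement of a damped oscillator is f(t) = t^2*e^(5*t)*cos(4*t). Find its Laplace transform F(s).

F(s) = 2*(s - 5)*(s^2 - 10*s - 23)/(s^2 - 10*s + 41)^3

L{cos(4t)} = s/(s^2 + 16).
Multiplying by e^(5t) shifts s → s - 5, so L{e^(5*t)*cos(4*t)} = (s - 5)/((s - 5)^2 + 16).
Then apply L{t^2·g(t)} = (-1)^2 d^2/ds^2[G(s)] with G(s) = (s - 5)/((s - 5)^2 + 16):
differentiating 2 times and applying the sign gives 2*(s - 5)*(s^2 - 10*s - 23)/(s^2 - 10*s + 41)^3.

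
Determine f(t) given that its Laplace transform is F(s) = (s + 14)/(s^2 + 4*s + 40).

Complete the square in the denominator: s^2 + 4*s + 40 = (s + 2)^2 + 6^2.
Split the numerator to match: s + 14 = 1·(s + 2) + 2·6.
Invert each term: 1·(s + 2)/((s + 2)^2 + 36) ↔ e^(-2t)cos(6t); 2·6/((s + 2)^2 + 36) ↔ 2e^(-2t)sin(6t).

f(t) = 2*exp(-2*t)*sin(6*t) + exp(-2*t)*cos(6*t)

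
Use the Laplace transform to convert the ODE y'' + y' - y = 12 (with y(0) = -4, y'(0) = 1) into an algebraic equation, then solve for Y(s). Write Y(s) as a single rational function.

Laplace-transform each side.
Using L{y''} = s^2 Y - s·y(0) - y'(0) and L{y'} = sY - y(0), with y(0) = -4, y'(0) = 1, the left side becomes (s^2 + s - 1)Y - (-4*s - 3).
The right side is L{12} = 12/s.
So (s^2 + s - 1)Y = 12/s + (-4*s - 3).
Divide through and combine into a single rational function.

Y(s) = (-4*s^2 - 3*s + 12)/(s^3 + s^2 - s)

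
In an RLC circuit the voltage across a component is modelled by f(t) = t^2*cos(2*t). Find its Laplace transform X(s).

X(s) = 2*s*(s^2 - 12)/(s^2 + 4)^3

L{cos(2t)} = s/(s^2 + 4).
Then apply L{t^2·g(t)} = (-1)^2 d^2/ds^2[G(s)] with G(s) = s/(s^2 + 4):
differentiating 2 times and applying the sign gives 2*s*(s^2 - 12)/(s^2 + 4)^3.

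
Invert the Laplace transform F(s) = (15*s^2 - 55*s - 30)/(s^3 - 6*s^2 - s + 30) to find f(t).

f(t) = 5*exp(5*t) + 6*exp(3*t) + 4*exp(-2*t)

Factor the denominator: s^3 - 6*s^2 - s + 30 = (s - 5)*(s - 3)*(s + 2).
Partial fraction decomposition gives [6/(s - 3)] + [4/(s + 2)] + [5/(s - 5)].
Invert each term: 6/(s - 3) ↔ 6e^(3t); 4/(s + 2) ↔ 4e^(-2t); 5/(s - 5) ↔ 5e^(5t).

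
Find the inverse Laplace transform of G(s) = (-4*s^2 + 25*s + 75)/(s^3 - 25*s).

Factor the denominator: s^3 - 25*s = s*(s - 5)*(s + 5).
Partial fraction decomposition gives [-3/s] + [2/(s - 5)] + [-3/(s + 5)].
Invert each term: -3/(s - 0) ↔ -3e^(0t); 2/(s - 5) ↔ 2e^(5t); -3/(s + 5) ↔ -3e^(-5t).

2*exp(5*t) - 3 - 3*exp(-5*t)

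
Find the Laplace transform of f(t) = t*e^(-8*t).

L{e^(-8t)} = 1/(s + 8).
Then apply L{t·g(t)} = -d/ds[H(s)] with H(s) = 1/(s + 8):
differentiating 1 time and applying the sign gives (s + 8)^(-2).

(s + 8)^(-2)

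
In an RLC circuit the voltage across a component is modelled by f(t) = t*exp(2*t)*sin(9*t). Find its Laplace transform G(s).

L{sin(9t)} = 9/(s^2 + 81).
Multiplying by e^(2t) shifts s → s - 2, so L{exp(2*t)*sin(9*t)} = 9/((s - 2)^2 + 81).
Then apply L{t·g(t)} = -d/ds[H(s)] with H(s) = 9/((s - 2)^2 + 81):
differentiating 1 time and applying the sign gives 18*(s - 2)/(s^2 - 4*s + 85)^2.

G(s) = 18*(s - 2)/(s^2 - 4*s + 85)^2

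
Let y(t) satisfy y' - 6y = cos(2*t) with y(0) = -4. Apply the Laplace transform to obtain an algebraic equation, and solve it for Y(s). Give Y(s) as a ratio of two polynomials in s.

Y(s) = (-4*s^2 + s - 16)/(s^3 - 6*s^2 + 4*s - 24)

Apply the Laplace transform to the equation.
Using L{y'} = sY - y(0) = sY - (-4), the left side becomes (s - 6)Y - (-4).
The right side is L{cos(2*t)} = s/(s^2 + 4).
So (s - 6)Y = s/(s^2 + 4) + (-4).
Solve for Y(s) and write it as one ratio of polynomials.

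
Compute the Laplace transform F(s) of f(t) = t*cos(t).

F(s) = (s - 1)*(s + 1)/(s^2 + 1)^2

L{cos(t)} = s/(s^2 + 1).
Then apply L{t·g(t)} = -d/ds[G(s)] with G(s) = s/(s^2 + 1):
differentiating 1 time and applying the sign gives (s - 1)*(s + 1)/(s^2 + 1)^2.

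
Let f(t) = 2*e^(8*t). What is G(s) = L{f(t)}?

G(s) = 2/(s - 8)

L{2} = 2/s.
By the first shifting theorem, multiplying by e^(8t) replaces s with s - 8.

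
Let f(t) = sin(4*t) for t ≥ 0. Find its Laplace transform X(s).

X(s) = 4/(s^2 + 16)

L{sin(4t)} = 4/(s^2 + 16).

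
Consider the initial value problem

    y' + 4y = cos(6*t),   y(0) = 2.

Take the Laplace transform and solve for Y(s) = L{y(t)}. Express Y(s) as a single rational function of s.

Y(s) = (2*s^2 + s + 72)/(s^3 + 4*s^2 + 36*s + 144)

Take the Laplace transform of both sides.
With L{y'} = sY - y(0) = sY - 2: the LHS transforms to (s + 4)Y - (2).
The right side is L{cos(6*t)} = s/(s^2 + 36).
So (s + 4)Y = s/(s^2 + 36) + (2).
Solve for Y(s) and write it as one ratio of polynomials.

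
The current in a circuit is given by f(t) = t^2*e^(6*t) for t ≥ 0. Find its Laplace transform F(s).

F(s) = 2/(s - 6)^3

L{e^(6t)} = 1/(s - 6).
Then apply L{t^2·g(t)} = (-1)^2 d^2/ds^2[G(s)] with G(s) = 1/(s - 6):
differentiating 2 times and applying the sign gives 2/(s - 6)^3.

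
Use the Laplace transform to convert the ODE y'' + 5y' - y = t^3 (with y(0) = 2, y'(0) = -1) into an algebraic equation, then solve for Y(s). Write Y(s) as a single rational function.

Take the Laplace transform of both sides.
The derivative rules (L{y''} = s^2 Y - s·y(0) - y'(0) and L{y'} = sY - y(0), with y(0) = 2, y'(0) = -1) turn the left side into (s^2 + 5*s - 1)Y - (2*s + 9).
The right side is L{t^3} = 6/s^4.
So (s^2 + 5*s - 1)Y = 6/s^4 + (2*s + 9).
Isolate Y and clear denominators.

Y(s) = (2*s^5 + 9*s^4 + 6)/(s^6 + 5*s^5 - s^4)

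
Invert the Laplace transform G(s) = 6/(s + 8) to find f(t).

Since L{e^(-8t)} = 1/(s + 8), the inverse is exp(-8*t), scaled by 6.

f(t) = 6*exp(-8*t)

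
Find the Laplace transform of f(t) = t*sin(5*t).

10*s/(s^2 + 25)^2

L{sin(5t)} = 5/(s^2 + 25).
Then apply L{t·g(t)} = -d/ds[H(s)] with H(s) = 5/(s^2 + 25):
differentiating 1 time and applying the sign gives 10*s/(s^2 + 25)^2.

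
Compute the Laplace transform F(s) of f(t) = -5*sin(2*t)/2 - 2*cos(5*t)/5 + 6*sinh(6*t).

F(s) = -2*s/(5*(s^2 + 25)) - 5/(s^2 + 4) + 36/(s^2 - 36)

The transform is linear, so treat each term independently.
(6)·[L{sinh(6t)} = 6/(s^2 - 36)]; (-2/5)·[L{cos(5t)} = s/(s^2 + 25)]; (-5/2)·[L{sin(2t)} = 2/(s^2 + 4)].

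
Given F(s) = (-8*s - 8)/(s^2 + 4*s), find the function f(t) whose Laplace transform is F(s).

f(t) = -2 - 6*exp(-4*t)

Factor the denominator: s^2 + 4*s = s*(s + 4).
Partial fraction decomposition gives [-6/(s + 4)] + [-2/s].
Invert each term: -6/(s + 4) ↔ -6e^(-4t); -2/(s - 0) ↔ -2e^(0t).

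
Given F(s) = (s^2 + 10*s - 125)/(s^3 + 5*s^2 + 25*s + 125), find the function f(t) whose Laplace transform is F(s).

Factor the denominator: s^3 + 5*s^2 + 25*s + 125 = (s + 5)*(s^2 + 25).
Partial fraction decomposition gives [-3/(s + 5)] + [4*s/(s^2 + 25)] + [-10/(s^2 + 25)].
Invert each term: -3/(s + 5) ↔ -3e^(-5t); 4·s/(s^2 + 25) ↔ 4cos(5t); -2·5/(s^2 + 25) ↔ -2sin(5t).

f(t) = -2*sin(5*t) + 4*cos(5*t) - 3*exp(-5*t)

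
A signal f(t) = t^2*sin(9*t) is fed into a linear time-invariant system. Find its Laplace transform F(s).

L{sin(9t)} = 9/(s^2 + 81).
Then apply L{t^2·g(t)} = (-1)^2 d^2/ds^2[G(s)] with G(s) = 9/(s^2 + 81):
differentiating 2 times and applying the sign gives 54*(s^2 - 27)/(s^2 + 81)^3.

F(s) = 54*(s^2 - 27)/(s^2 + 81)^3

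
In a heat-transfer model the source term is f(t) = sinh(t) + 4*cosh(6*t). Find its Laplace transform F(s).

The transform is linear, so treat each term independently.
(4)·[L{cosh(6t)} = s/(s^2 - 36)]; L{sinh(t)} = 1/(s^2 - 1).

F(s) = 4*s/(s^2 - 36) + 1/(s^2 - 1)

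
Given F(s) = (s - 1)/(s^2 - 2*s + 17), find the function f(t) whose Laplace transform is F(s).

Rewrite the denominator: s^2 - 2*s + 17 = (s - 1)^2 + 16.
The form in (s - 1) signals a first-shifting-theorem factor e^(t).
Since L{cos(4t)} = s/(s^2 + 16), the inverse is exp(t)*cos(4*t).

f(t) = exp(t)*cos(4*t)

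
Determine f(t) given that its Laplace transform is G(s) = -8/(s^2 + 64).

f(t) = -sin(8*t)

Since L{sin(8t)} = 8/(s^2 + 64), the inverse is sin(8*t), scaled by -1.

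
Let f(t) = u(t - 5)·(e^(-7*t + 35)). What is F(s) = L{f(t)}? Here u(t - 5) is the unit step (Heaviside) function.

F(s) = exp(-5*s)/(s + 7)

By the second shifting theorem, L{u(t - c)·g(t - c)} = e^(-cs)·G(s) with c = 5 and G(s) = L{g(t)}.
L{e^(-7t)} = 1/(s + 7).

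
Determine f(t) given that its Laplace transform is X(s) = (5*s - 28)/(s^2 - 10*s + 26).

f(t) = -3*exp(5*t)*sin(t) + 5*exp(5*t)*cos(t)

Complete the square in the denominator: s^2 - 10*s + 26 = (s - 5)^2 + 1^2.
Split the numerator to match: 5*s - 28 = 5·(s - 5) - 3·1.
Invert each term: 5·(s - 5)/((s - 5)^2 + 1) ↔ 5e^(5t)cos(t); -3·1/((s - 5)^2 + 1) ↔ -3e^(5t)sin(t).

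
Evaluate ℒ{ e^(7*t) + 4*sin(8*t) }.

The transform is linear, so treat each term independently.
L{e^(7t)} = 1/(s - 7); (4)·[L{sin(8t)} = 8/(s^2 + 64)].

32/(s^2 + 64) + 1/(s - 7)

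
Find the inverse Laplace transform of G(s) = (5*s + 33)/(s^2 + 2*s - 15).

Factor the denominator: s^2 + 2*s - 15 = (s - 3)*(s + 5).
Partial fraction decomposition gives [-1/(s + 5)] + [6/(s - 3)].
Invert each term: -1/(s + 5) ↔ -e^(-5t); 6/(s - 3) ↔ 6e^(3t).

6*exp(3*t) - exp(-5*t)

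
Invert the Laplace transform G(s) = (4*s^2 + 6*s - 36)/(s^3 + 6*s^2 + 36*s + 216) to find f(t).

Factor the denominator: s^3 + 6*s^2 + 36*s + 216 = (s + 6)*(s^2 + 36).
Partial fraction decomposition gives [1/(s + 6)] + [3*s/(s^2 + 36)] + [-12/(s^2 + 36)].
Invert each term: 1/(s + 6) ↔ e^(-6t); 3·s/(s^2 + 36) ↔ 3cos(6t); -2·6/(s^2 + 36) ↔ -2sin(6t).

f(t) = -2*sin(6*t) + 3*cos(6*t) + exp(-6*t)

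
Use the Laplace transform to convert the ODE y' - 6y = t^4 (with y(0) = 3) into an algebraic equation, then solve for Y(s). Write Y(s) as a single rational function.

Y(s) = (3*s^5 + 24)/(s^6 - 6*s^5)

Apply the Laplace transform to the equation.
The derivative rules (L{y'} = sY - y(0) = sY - 3) turn the left side into (s - 6)Y - (3).
The right side is L{t^4} = 24/s^5.
So (s - 6)Y = 24/s^5 + (3).
Solve for Y(s) and write it as one ratio of polynomials.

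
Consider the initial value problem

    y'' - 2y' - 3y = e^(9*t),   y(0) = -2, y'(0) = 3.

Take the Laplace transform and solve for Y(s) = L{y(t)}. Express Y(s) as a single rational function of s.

Y(s) = (-2*s^2 + 25*s - 62)/(s^3 - 11*s^2 + 15*s + 27)

Apply the Laplace transform to the equation.
With L{y''} = s^2 Y - s·y(0) - y'(0) and L{y'} = sY - y(0), with y(0) = -2, y'(0) = 3: the LHS transforms to (s^2 - 2*s - 3)Y - (-2*s + 7).
The right side is L{e^(9*t)} = 1/(s - 9).
So (s^2 - 2*s - 3)Y = 1/(s - 9) + (-2*s + 7).
Divide through and combine into a single rational function.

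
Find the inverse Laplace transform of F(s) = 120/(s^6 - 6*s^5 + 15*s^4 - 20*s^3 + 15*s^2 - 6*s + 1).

Rewrite the denominator: s^6 - 6*s^5 + 15*s^4 - 20*s^3 + 15*s^2 - 6*s + 1 = (s - 1)^6.
The form in (s - 1) signals a first-shifting-theorem factor e^(t).
Since L{t^5} = 5!/s^6 = 120/s^6, the inverse is t^5*e^(t).

t^5*exp(t)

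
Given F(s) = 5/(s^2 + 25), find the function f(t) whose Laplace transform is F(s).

Since L{sin(5t)} = 5/(s^2 + 25), the inverse is sin(5*t).

f(t) = sin(5*t)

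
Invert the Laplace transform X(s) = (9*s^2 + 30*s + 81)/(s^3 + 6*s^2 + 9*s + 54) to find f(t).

f(t) = 2*sin(3*t) + 4*cos(3*t) + 5*exp(-6*t)

Factor the denominator: s^3 + 6*s^2 + 9*s + 54 = (s + 6)*(s^2 + 9).
Partial fraction decomposition gives [5/(s + 6)] + [4*s/(s^2 + 9)] + [6/(s^2 + 9)].
Invert each term: 5/(s + 6) ↔ 5e^(-6t); 4·s/(s^2 + 9) ↔ 4cos(3t); 2·3/(s^2 + 9) ↔ 2sin(3t).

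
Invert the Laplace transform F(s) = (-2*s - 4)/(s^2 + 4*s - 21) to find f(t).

f(t) = -2*exp(-2*t)*cosh(5*t)

Rewrite the denominator: s^2 + 4*s - 21 = (s + 2)^2 - 25.
The form in (s + 2) signals a first-shifting-theorem factor e^(-2t).
Since L{cosh(5t)} = s/(s^2 - 25), the inverse is e^(-2*t)*cosh(5*t), scaled by -2.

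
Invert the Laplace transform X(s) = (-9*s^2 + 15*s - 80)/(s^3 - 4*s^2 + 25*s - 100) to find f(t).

Factor the denominator: s^3 - 4*s^2 + 25*s - 100 = (s - 4)*(s^2 + 25).
Partial fraction decomposition gives [-4/(s - 4)] + [-5*s/(s^2 + 25)] + [-5/(s^2 + 25)].
Invert each term: -4/(s - 4) ↔ -4e^(4t); -5·s/(s^2 + 25) ↔ -5cos(5t); -1·5/(s^2 + 25) ↔ -sin(5t).

f(t) = -4*exp(4*t) - sin(5*t) - 5*cos(5*t)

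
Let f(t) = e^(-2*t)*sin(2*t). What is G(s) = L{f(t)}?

L{sin(2t)} = 2/(s^2 + 4).
By the first shifting theorem, multiplying by e^(-2t) replaces s with s + 2.

G(s) = 2/((s + 2)^2 + 4)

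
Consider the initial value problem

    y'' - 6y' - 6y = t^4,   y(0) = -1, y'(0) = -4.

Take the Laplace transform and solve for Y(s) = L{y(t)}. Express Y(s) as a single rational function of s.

Apply the Laplace transform to the equation.
Using L{y''} = s^2 Y - s·y(0) - y'(0) and L{y'} = sY - y(0), with y(0) = -1, y'(0) = -4, the left side becomes (s^2 - 6*s - 6)Y - (-s + 2).
The right side is L{t^4} = 24/s^5.
So (s^2 - 6*s - 6)Y = 24/s^5 + (-s + 2).
Solve for Y(s) and write it as one ratio of polynomials.

Y(s) = (-s^6 + 2*s^5 + 24)/(s^7 - 6*s^6 - 6*s^5)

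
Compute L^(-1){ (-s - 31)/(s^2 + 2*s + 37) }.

Complete the square in the denominator: s^2 + 2*s + 37 = (s + 1)^2 + 6^2.
Split the numerator to match: -s - 31 = -1·(s + 1) - 5·6.
Invert each term: -1·(s + 1)/((s + 1)^2 + 36) ↔ -e^(-t)cos(6t); -5·6/((s + 1)^2 + 36) ↔ -5e^(-t)sin(6t).

-5*exp(-t)*sin(6*t) - exp(-t)*cos(6*t)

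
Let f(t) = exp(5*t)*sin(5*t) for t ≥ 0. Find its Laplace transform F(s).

L{sin(5t)} = 5/(s^2 + 25).
By the first shifting theorem, multiplying by e^(5t) replaces s with s - 5.

F(s) = 5/((s - 5)^2 + 25)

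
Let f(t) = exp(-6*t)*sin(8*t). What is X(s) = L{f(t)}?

L{sin(8t)} = 8/(s^2 + 64).
By the first shifting theorem, multiplying by e^(-6t) replaces s with s + 6.

X(s) = 8/((s + 6)^2 + 64)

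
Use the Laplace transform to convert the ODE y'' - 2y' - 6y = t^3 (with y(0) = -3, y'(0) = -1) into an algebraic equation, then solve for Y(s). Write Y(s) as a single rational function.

Y(s) = (-3*s^5 + 5*s^4 + 6)/(s^6 - 2*s^5 - 6*s^4)

Take the Laplace transform of both sides.
With L{y''} = s^2 Y - s·y(0) - y'(0) and L{y'} = sY - y(0), with y(0) = -3, y'(0) = -1: the LHS transforms to (s^2 - 2*s - 6)Y - (-3*s + 5).
The right side is L{t^3} = 6/s^4.
So (s^2 - 2*s - 6)Y = 6/s^4 + (-3*s + 5).
Solve for Y(s) and write it as one ratio of polynomials.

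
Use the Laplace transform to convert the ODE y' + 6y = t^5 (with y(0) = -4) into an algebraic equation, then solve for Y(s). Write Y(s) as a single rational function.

Apply the Laplace transform to the equation.
The derivative rules (L{y'} = sY - y(0) = sY - (-4)) turn the left side into (s + 6)Y - (-4).
The right side is L{t^5} = 120/s^6.
So (s + 6)Y = 120/s^6 + (-4).
Solve for Y(s) and write it as one ratio of polynomials.

Y(s) = (-4*s^6 + 120)/(s^7 + 6*s^6)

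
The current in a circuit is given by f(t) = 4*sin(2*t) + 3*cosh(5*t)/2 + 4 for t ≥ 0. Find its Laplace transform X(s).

Apply the Laplace transform termwise.
(3/2)·[L{cosh(5t)} = s/(s^2 - 25)]; L{4} = 4/s; (4)·[L{sin(2t)} = 2/(s^2 + 4)].

X(s) = 3*s/(2*(s^2 - 25)) + 8/(s^2 + 4) + 4/s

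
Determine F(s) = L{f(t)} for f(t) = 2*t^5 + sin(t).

Apply the Laplace transform termwise.
L{sin(t)} = 1/(s^2 + 1); (2)·[L{t^5} = 5!/s^6 = 120/s^6].

F(s) = 1/(s^2 + 1) + 240/s^6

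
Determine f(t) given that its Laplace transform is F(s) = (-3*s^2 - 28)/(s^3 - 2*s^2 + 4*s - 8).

Factor the denominator: s^3 - 2*s^2 + 4*s - 8 = (s - 2)*(s^2 + 4).
Partial fraction decomposition gives [-5/(s - 2)] + [2*s/(s^2 + 4)] + [4/(s^2 + 4)].
Invert each term: -5/(s - 2) ↔ -5e^(2t); 2·s/(s^2 + 4) ↔ 2cos(2t); 2·2/(s^2 + 4) ↔ 2sin(2t).

f(t) = -5*exp(2*t) + 2*sin(2*t) + 2*cos(2*t)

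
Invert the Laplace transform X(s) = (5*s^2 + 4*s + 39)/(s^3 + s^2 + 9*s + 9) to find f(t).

Factor the denominator: s^3 + s^2 + 9*s + 9 = (s + 1)*(s^2 + 9).
Partial fraction decomposition gives [4/(s + 1)] + [s/(s^2 + 9)] + [3/(s^2 + 9)].
Invert each term: 4/(s + 1) ↔ 4e^(-t); 1·s/(s^2 + 9) ↔ cos(3t); 1·3/(s^2 + 9) ↔ sin(3t).

f(t) = sin(3*t) + cos(3*t) + 4*exp(-t)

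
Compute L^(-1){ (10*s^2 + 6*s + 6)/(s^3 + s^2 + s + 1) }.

sin(t) + 5*cos(t) + 5*exp(-t)

Factor the denominator: s^3 + s^2 + s + 1 = (s + 1)*(s^2 + 1).
Partial fraction decomposition gives [5/(s + 1)] + [5*s/(s^2 + 1)] + [1/(s^2 + 1)].
Invert each term: 5/(s + 1) ↔ 5e^(-t); 5·s/(s^2 + 1) ↔ 5cos(t); 1·1/(s^2 + 1) ↔ sin(t).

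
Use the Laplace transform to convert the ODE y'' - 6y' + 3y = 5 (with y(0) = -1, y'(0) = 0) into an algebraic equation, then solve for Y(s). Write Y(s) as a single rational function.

Apply the Laplace transform to the equation.
With L{y''} = s^2 Y - s·y(0) - y'(0) and L{y'} = sY - y(0), with y(0) = -1, y'(0) = 0: the LHS transforms to (s^2 - 6*s + 3)Y - (-s + 6).
The right side is L{5} = 5/s.
So (s^2 - 6*s + 3)Y = 5/s + (-s + 6).
Solve for Y(s) and write it as one ratio of polynomials.

Y(s) = (-s^2 + 6*s + 5)/(s^3 - 6*s^2 + 3*s)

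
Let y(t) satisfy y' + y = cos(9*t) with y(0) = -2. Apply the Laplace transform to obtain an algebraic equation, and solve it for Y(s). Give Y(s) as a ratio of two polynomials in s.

Laplace-transform each side.
The derivative rules (L{y'} = sY - y(0) = sY - (-2)) turn the left side into (s + 1)Y - (-2).
The right side is L{cos(9*t)} = s/(s^2 + 81).
So (s + 1)Y = s/(s^2 + 81) + (-2).
Solve for Y(s) and write it as one ratio of polynomials.

Y(s) = (-2*s^2 + s - 162)/(s^3 + s^2 + 81*s + 81)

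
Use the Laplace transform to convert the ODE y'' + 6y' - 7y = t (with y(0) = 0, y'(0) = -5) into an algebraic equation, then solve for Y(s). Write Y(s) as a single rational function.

Transform both sides with L{·}.
Using L{y''} = s^2 Y - s·y(0) - y'(0) and L{y'} = sY - y(0), with y(0) = 0, y'(0) = -5, the left side becomes (s^2 + 6*s - 7)Y - (-5).
The right side is L{t} = s^(-2).
So (s^2 + 6*s - 7)Y = s^(-2) + (-5).
Solve for Y(s) and write it as one ratio of polynomials.

Y(s) = (-5*s^2 + 1)/(s^4 + 6*s^3 - 7*s^2)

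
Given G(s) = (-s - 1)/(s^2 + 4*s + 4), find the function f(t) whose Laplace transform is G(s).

f(t) = t*exp(-2*t) - exp(-2*t)

Factor the denominator: s^2 + 4*s + 4 = (s + 2)^2.
Partial fraction decomposition gives [-1/(s + 2)] + [(s + 2)^(-2)].
Invert each term: -1/(s + 2) ↔ -e^(-2t); 1/(s + 2)^2 ↔ t·e^(-2t).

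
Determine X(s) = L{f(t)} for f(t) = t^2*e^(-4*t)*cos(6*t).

L{cos(6t)} = s/(s^2 + 36).
Multiplying by e^(-4t) shifts s → s + 4, so L{e^(-4*t)*cos(6*t)} = (s + 4)/((s + 4)^2 + 36).
Then apply L{t^2·g(t)} = (-1)^2 d^2/ds^2[G(s)] with G(s) = (s + 4)/((s + 4)^2 + 36):
differentiating 2 times and applying the sign gives 2*(s + 4)*(s^2 + 8*s - 92)/(s^2 + 8*s + 52)^3.

X(s) = 2*(s + 4)*(s^2 + 8*s - 92)/(s^2 + 8*s + 52)^3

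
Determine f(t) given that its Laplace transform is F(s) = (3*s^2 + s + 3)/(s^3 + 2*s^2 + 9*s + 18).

f(t) = -sin(3*t) + 2*cos(3*t) + exp(-2*t)

Factor the denominator: s^3 + 2*s^2 + 9*s + 18 = (s + 2)*(s^2 + 9).
Partial fraction decomposition gives [1/(s + 2)] + [2*s/(s^2 + 9)] + [-3/(s^2 + 9)].
Invert each term: 1/(s + 2) ↔ e^(-2t); 2·s/(s^2 + 9) ↔ 2cos(3t); -1·3/(s^2 + 9) ↔ -sin(3t).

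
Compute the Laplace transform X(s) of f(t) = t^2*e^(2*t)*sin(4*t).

L{sin(4t)} = 4/(s^2 + 16).
Multiplying by e^(2t) shifts s → s - 2, so L{e^(2*t)*sin(4*t)} = 4/((s - 2)^2 + 16).
Then apply L{t^2·g(t)} = (-1)^2 d^2/ds^2[G(s)] with G(s) = 4/((s - 2)^2 + 16):
differentiating 2 times and applying the sign gives 8*(3*s^2 - 12*s - 4)/(s^2 - 4*s + 20)^3.

X(s) = 8*(3*s^2 - 12*s - 4)/(s^2 - 4*s + 20)^3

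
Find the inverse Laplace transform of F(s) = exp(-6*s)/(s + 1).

The factor e^(-6s) signals a time shift by c = 6 (second shifting theorem).
L{e^(-t)} = 1/(s + 1), so L^-1{1/(s + 1)} = exp(-t).
Hence the inverse is u(t - 6) times that function evaluated at t - 6.

Heaviside(t - 6)*(exp(-t + 6))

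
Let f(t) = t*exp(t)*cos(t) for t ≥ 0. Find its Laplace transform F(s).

L{cos(t)} = s/(s^2 + 1).
Multiplying by e^(t) shifts s → s - 1, so L{exp(t)*cos(t)} = (s - 1)/((s - 1)^2 + 1).
Then apply L{t·g(t)} = -d/ds[G(s)] with G(s) = (s - 1)/((s - 1)^2 + 1):
differentiating 1 time and applying the sign gives s*(s - 2)/(s^2 - 2*s + 2)^2.

F(s) = s*(s - 2)/(s^2 - 2*s + 2)^2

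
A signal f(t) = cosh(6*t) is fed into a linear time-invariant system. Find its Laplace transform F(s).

F(s) = s/(s^2 - 36)

L{cosh(6t)} = s/(s^2 - 36).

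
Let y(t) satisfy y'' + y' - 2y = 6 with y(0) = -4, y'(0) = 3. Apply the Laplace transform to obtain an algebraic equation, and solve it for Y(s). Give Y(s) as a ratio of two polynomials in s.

Y(s) = (-4*s^2 - s + 6)/(s^3 + s^2 - 2*s)

Take the Laplace transform of both sides.
The derivative rules (L{y''} = s^2 Y - s·y(0) - y'(0) and L{y'} = sY - y(0), with y(0) = -4, y'(0) = 3) turn the left side into (s^2 + s - 2)Y - (-4*s - 1).
The right side is L{6} = 6/s.
So (s^2 + s - 2)Y = 6/s + (-4*s - 1).
Isolate Y and clear denominators.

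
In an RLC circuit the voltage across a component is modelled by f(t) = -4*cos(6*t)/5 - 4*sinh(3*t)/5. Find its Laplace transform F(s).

Apply the Laplace transform termwise.
(-4/5)·[L{cos(6t)} = s/(s^2 + 36)]; (-4/5)·[L{sinh(3t)} = 3/(s^2 - 9)].

F(s) = -4*s/(5*(s^2 + 36)) - 12/(5*(s^2 - 9))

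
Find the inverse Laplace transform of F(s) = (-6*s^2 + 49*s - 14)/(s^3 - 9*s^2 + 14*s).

Factor the denominator: s^3 - 9*s^2 + 14*s = s*(s - 7)*(s - 2).
Partial fraction decomposition gives [1/(s - 7)] + [-6/(s - 2)] + [-1/s].
Invert each term: 1/(s - 7) ↔ e^(7t); -6/(s - 2) ↔ -6e^(2t); -1/(s - 0) ↔ -e^(0t).

exp(7*t) - 6*exp(2*t) - 1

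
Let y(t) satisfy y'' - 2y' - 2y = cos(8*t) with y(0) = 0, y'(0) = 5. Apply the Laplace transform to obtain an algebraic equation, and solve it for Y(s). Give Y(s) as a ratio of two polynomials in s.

Transform both sides with L{·}.
The derivative rules (L{y''} = s^2 Y - s·y(0) - y'(0) and L{y'} = sY - y(0), with y(0) = 0, y'(0) = 5) turn the left side into (s^2 - 2*s - 2)Y - (5).
The right side is L{cos(8*t)} = s/(s^2 + 64).
So (s^2 - 2*s - 2)Y = s/(s^2 + 64) + (5).
Isolate Y and clear denominators.

Y(s) = (5*s^2 + s + 320)/(s^4 - 2*s^3 + 62*s^2 - 128*s - 128)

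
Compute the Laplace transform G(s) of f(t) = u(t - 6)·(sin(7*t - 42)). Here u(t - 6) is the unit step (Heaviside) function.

G(s) = 7*exp(-6*s)/(s^2 + 49)

By the second shifting theorem, L{u(t - c)·g(t - c)} = e^(-cs)·H(s) with c = 6 and H(s) = L{g(t)}.
L{sin(7t)} = 7/(s^2 + 49).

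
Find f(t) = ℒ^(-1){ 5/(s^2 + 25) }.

Since L{sin(5t)} = 5/(s^2 + 25), the inverse is sin(5*t).

f(t) = sin(5*t)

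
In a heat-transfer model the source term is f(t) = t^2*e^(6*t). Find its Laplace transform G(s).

G(s) = 2/(s - 6)^3

L{e^(6t)} = 1/(s - 6).
Then apply L{t^2·g(t)} = (-1)^2 d^2/ds^2[H(s)] with H(s) = 1/(s - 6):
differentiating 2 times and applying the sign gives 2/(s - 6)^3.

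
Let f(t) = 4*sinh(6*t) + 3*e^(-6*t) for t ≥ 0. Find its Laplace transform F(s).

F(s) = 24/(s^2 - 36) + 3/(s + 6)

The transform is linear, so treat each term independently.
(3)·[L{e^(-6t)} = 1/(s + 6)]; (4)·[L{sinh(6t)} = 6/(s^2 - 36)].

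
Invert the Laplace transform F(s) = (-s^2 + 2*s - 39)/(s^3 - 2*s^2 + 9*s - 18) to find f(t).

f(t) = -3*exp(2*t) + 2*sin(3*t) + 2*cos(3*t)

Factor the denominator: s^3 - 2*s^2 + 9*s - 18 = (s - 2)*(s^2 + 9).
Partial fraction decomposition gives [-3/(s - 2)] + [2*s/(s^2 + 9)] + [6/(s^2 + 9)].
Invert each term: -3/(s - 2) ↔ -3e^(2t); 2·s/(s^2 + 9) ↔ 2cos(3t); 2·3/(s^2 + 9) ↔ 2sin(3t).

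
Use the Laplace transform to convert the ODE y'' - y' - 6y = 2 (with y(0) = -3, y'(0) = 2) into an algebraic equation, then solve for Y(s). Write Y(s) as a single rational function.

Y(s) = (-3*s^2 + 5*s + 2)/(s^3 - s^2 - 6*s)

Laplace-transform each side.
The derivative rules (L{y''} = s^2 Y - s·y(0) - y'(0) and L{y'} = sY - y(0), with y(0) = -3, y'(0) = 2) turn the left side into (s^2 - s - 6)Y - (-3*s + 5).
The right side is L{2} = 2/s.
So (s^2 - s - 6)Y = 2/s + (-3*s + 5).
Isolate Y and clear denominators.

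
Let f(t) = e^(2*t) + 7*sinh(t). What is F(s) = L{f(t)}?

By linearity of the Laplace transform, transform each term separately.
L{e^(2t)} = 1/(s - 2); (7)·[L{sinh(t)} = 1/(s^2 - 1)].

F(s) = 7/(s^2 - 1) + 1/(s - 2)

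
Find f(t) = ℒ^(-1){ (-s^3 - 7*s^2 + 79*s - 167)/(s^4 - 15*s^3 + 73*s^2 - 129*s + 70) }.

f(t) = -5*exp(7*t) + 3*exp(5*t) - 3*exp(2*t) + 4*exp(t)

Factor the denominator: s^4 - 15*s^3 + 73*s^2 - 129*s + 70 = (s - 7)*(s - 5)*(s - 2)*(s - 1).
Partial fraction decomposition gives [3/(s - 5)] + [-3/(s - 2)] + [-5/(s - 7)] + [4/(s - 1)].
Invert each term: 3/(s - 5) ↔ 3e^(5t); -3/(s - 2) ↔ -3e^(2t); -5/(s - 7) ↔ -5e^(7t); 4/(s - 1) ↔ 4e^(t).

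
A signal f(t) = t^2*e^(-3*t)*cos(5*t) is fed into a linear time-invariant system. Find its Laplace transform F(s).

F(s) = 2*(s + 3)*(s^2 + 6*s - 66)/(s^2 + 6*s + 34)^3

L{cos(5t)} = s/(s^2 + 25).
Multiplying by e^(-3t) shifts s → s + 3, so L{e^(-3*t)*cos(5*t)} = (s + 3)/((s + 3)^2 + 25).
Then apply L{t^2·g(t)} = (-1)^2 d^2/ds^2[G(s)] with G(s) = (s + 3)/((s + 3)^2 + 25):
differentiating 2 times and applying the sign gives 2*(s + 3)*(s^2 + 6*s - 66)/(s^2 + 6*s + 34)^3.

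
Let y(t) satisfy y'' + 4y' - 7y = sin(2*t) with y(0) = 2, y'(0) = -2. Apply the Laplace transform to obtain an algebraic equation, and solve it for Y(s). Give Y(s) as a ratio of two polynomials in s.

Y(s) = (2*s^3 + 6*s^2 + 8*s + 26)/(s^4 + 4*s^3 - 3*s^2 + 16*s - 28)

Laplace-transform each side.
The derivative rules (L{y''} = s^2 Y - s·y(0) - y'(0) and L{y'} = sY - y(0), with y(0) = 2, y'(0) = -2) turn the left side into (s^2 + 4*s - 7)Y - (2*s + 6).
The right side is L{sin(2*t)} = 2/(s^2 + 4).
So (s^2 + 4*s - 7)Y = 2/(s^2 + 4) + (2*s + 6).
Isolate Y and clear denominators.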